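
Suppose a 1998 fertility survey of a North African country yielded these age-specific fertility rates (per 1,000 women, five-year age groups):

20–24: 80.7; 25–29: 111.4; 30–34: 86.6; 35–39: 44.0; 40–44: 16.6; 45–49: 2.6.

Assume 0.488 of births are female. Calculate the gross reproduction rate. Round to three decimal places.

0.834

Proportion female at birth = 0.488.
Sum of ASFRs = 80.7 + 111.4 + 86.6 + 44.0 + 16.6 + 2.6 = 341.9
TFR = 5 × 341.9 / 1000 = 1.7095
GRR = 0.488 × 1.7095 = 0.83424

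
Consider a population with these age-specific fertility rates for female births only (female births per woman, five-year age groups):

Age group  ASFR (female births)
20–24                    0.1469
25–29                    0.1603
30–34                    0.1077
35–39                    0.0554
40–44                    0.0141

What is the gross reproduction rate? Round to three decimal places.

2.422

Sum of female ASFRs = 0.1469 + 0.1603 + 0.1077 + 0.0554 + 0.0141 = 0.4844
GRR = 5 × 0.4844 = 2.422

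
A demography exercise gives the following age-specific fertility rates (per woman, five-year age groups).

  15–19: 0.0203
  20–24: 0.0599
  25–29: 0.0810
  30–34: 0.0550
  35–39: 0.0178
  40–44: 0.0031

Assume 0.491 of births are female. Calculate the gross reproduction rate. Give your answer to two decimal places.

0.58

Proportion female at birth = 0.491.
Sum of ASFRs = 0.0203 + 0.0599 + 0.0810 + 0.0550 + 0.0178 + 0.0031 = 0.2371
TFR = 5 × 0.2371 = 1.1855
GRR = 0.491 × 1.1855 = 0.58208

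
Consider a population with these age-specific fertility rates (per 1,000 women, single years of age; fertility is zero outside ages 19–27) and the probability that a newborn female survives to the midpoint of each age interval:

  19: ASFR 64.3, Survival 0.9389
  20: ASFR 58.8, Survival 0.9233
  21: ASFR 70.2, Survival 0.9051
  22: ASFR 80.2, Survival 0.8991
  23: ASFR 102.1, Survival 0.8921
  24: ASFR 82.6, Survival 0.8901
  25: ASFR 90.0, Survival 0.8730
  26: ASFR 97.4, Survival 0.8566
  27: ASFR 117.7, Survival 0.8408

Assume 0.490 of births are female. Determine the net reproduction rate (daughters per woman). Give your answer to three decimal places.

Proportion female at birth = 0.490.
Per-age-group product (1 × ASFR × survival probability):
  19: 1 × 64.3/1000 × 0.9389 = 0.06037
  20: 1 × 58.8/1000 × 0.9233 = 0.05429
  21: 1 × 70.2/1000 × 0.9051 = 0.06354
  22: 1 × 80.2/1000 × 0.8991 = 0.07211
  23: 1 × 102.1/1000 × 0.8921 = 0.09108
  24: 1 × 82.6/1000 × 0.8901 = 0.07352
  25: 1 × 90.0/1000 × 0.8730 = 0.07857
  26: 1 × 97.4/1000 × 0.8566 = 0.08343
  27: 1 × 117.7/1000 × 0.8408 = 0.09896
Sum = 0.67587
NRR = 0.490 × 0.67587 = 0.33118

0.331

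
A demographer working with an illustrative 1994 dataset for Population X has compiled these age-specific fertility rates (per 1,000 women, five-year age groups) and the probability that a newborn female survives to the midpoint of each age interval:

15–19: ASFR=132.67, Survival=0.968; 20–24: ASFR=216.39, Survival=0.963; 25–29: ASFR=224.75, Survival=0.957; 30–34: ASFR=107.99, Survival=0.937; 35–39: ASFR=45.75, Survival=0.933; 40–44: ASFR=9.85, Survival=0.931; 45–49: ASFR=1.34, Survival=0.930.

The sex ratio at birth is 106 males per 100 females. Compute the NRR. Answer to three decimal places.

1.714

Proportion female at birth = 100 / (100 + 106) = 0.48544.
Weighting each age-specific rate by interval width and survival:
  15–19: 5 × 132.67/1000 × 0.968 = 0.64212
  20–24: 5 × 216.39/1000 × 0.963 = 1.04192
  25–29: 5 × 224.75/1000 × 0.957 = 1.07543
  30–34: 5 × 107.99/1000 × 0.937 = 0.50593
  35–39: 5 × 45.75/1000 × 0.933 = 0.21342
  40–44: 5 × 9.85/1000 × 0.931 = 0.04585
  45–49: 5 × 1.34/1000 × 0.930 = 0.00623
Sum = 3.53090
NRR = 0.48544 × 3.53090 = 1.71404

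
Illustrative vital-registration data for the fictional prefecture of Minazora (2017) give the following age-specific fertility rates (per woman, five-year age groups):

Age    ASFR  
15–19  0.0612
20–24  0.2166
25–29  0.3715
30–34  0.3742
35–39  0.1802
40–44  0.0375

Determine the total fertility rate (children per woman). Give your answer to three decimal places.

6.206

Sum of ASFRs = 0.0612 + 0.2166 + 0.3715 + 0.3742 + 0.1802 + 0.0375 = 1.2412
TFR = 5 × 1.2412 = 6.206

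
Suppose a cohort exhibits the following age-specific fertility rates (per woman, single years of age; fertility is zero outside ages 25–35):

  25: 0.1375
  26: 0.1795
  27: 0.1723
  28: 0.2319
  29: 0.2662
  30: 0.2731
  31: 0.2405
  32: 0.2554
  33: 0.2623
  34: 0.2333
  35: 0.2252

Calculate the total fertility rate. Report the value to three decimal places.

2.477

Sum of ASFRs = 0.1375 + 0.1795 + 0.1723 + 0.2319 + 0.2662 + 0.2731 + 0.2405 + 0.2554 + 0.2623 + 0.2333 + 0.2252 = 2.4772
TFR = 2.4772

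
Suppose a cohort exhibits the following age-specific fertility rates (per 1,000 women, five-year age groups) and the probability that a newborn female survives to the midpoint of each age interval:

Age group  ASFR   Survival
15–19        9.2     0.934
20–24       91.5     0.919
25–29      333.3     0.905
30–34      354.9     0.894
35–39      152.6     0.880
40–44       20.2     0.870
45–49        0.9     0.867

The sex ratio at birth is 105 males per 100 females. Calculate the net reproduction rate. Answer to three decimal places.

2.108

Proportion female at birth = 100 / (100 + 105) = 0.48780.
Each age group contributes 5 × ASFR × survival:
  15–19: 5 × 9.2/1000 × 0.934 = 0.04296
  20–24: 5 × 91.5/1000 × 0.919 = 0.42044
  25–29: 5 × 333.3/1000 × 0.905 = 1.50818
  30–34: 5 × 354.9/1000 × 0.894 = 1.58640
  35–39: 5 × 152.6/1000 × 0.880 = 0.67144
  40–44: 5 × 20.2/1000 × 0.870 = 0.08787
  45–49: 5 × 0.9/1000 × 0.867 = 0.00390
Sum = 4.32119
NRR = 0.48780 × 4.32119 = 2.10788
With NRR above 1 the population is above replacement fertility.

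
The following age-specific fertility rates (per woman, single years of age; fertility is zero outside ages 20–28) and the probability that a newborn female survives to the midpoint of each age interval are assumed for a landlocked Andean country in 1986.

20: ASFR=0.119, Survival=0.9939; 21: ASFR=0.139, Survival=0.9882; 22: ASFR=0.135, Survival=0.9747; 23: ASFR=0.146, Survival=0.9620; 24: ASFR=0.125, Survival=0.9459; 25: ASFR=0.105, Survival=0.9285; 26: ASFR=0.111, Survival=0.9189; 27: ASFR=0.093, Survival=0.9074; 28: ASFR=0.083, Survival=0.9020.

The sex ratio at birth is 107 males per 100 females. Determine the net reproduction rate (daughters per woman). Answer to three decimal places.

0.485

Proportion female at birth = 100 / (100 + 107) = 0.48309.
Survival-weighted fertility by age (1·fₓ·Sₓ):
  20: 1 × 0.119 × 0.9939 = 0.11827
  21: 1 × 0.139 × 0.9882 = 0.13736
  22: 1 × 0.135 × 0.9747 = 0.13158
  23: 1 × 0.146 × 0.9620 = 0.14045
  24: 1 × 0.125 × 0.9459 = 0.11824
  25: 1 × 0.105 × 0.9285 = 0.09749
  26: 1 × 0.111 × 0.9189 = 0.10200
  27: 1 × 0.093 × 0.9074 = 0.08439
  28: 1 × 0.083 × 0.9020 = 0.07487
Sum = 1.00465
NRR = 0.48309 × 1.00465 = 0.48534
NRR < 1, so the cohort does not fully replace itself.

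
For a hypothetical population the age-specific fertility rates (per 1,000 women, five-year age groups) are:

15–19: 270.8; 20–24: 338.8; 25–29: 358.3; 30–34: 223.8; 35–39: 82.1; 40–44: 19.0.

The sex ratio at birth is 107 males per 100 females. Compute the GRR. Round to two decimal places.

Proportion female at birth = 100 / (100 + 107) = 0.48309.
Sum of ASFRs = 270.8 + 338.8 + 358.3 + 223.8 + 82.1 + 19.0 = 1292.8
TFR = 5 × 1292.8 / 1000 = 6.464
GRR = 0.48309 × 6.464 = 3.12269

3.12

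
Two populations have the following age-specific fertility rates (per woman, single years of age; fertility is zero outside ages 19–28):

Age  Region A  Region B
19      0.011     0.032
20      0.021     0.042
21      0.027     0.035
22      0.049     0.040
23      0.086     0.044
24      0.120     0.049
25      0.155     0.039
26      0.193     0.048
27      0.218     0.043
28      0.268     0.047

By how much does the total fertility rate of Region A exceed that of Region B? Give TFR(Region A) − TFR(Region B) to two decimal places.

0.73

Region A:
  Sum of ASFRs = 0.011 + 0.021 + 0.027 + 0.049 + 0.086 + 0.120 + 0.155 + 0.193 + 0.218 + 0.268 = 1.148
  TFR = 1.148
Region B:
  Sum of ASFRs = 0.032 + 0.042 + 0.035 + 0.040 + 0.044 + 0.049 + 0.039 + 0.048 + 0.043 + 0.047 = 0.419
  TFR = 0.419
Difference = 1.148 − 0.419 = 0.729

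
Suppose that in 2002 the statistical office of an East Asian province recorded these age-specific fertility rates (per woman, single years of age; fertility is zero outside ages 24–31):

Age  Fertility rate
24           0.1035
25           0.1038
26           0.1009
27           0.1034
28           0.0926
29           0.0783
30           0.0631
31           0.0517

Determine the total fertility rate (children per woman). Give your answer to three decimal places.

0.697

Sum of ASFRs = 0.1035 + 0.1038 + 0.1009 + 0.1034 + 0.0926 + 0.0783 + 0.0631 + 0.0517 = 0.6973
TFR = 0.6973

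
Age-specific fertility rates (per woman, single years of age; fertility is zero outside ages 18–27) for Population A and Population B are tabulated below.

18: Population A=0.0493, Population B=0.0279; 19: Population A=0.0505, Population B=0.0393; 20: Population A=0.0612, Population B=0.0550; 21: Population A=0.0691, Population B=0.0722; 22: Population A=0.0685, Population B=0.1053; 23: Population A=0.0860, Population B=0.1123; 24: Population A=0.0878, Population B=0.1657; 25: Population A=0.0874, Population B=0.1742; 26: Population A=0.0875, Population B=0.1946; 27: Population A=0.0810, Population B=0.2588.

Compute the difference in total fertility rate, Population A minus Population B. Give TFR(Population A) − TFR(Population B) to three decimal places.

Population A:
  Sum of ASFRs = 0.0493 + 0.0505 + 0.0612 + 0.0691 + 0.0685 + 0.0860 + 0.0878 + 0.0874 + 0.0875 + 0.0810 = 0.7283
  TFR = 0.7283
Population B:
  Sum of ASFRs = 0.0279 + 0.0393 + 0.0550 + 0.0722 + 0.1053 + 0.1123 + 0.1657 + 0.1742 + 0.1946 + 0.2588 = 1.2053
  TFR = 1.2053
Difference = 0.7283 − 1.2053 = -0.477

-0.477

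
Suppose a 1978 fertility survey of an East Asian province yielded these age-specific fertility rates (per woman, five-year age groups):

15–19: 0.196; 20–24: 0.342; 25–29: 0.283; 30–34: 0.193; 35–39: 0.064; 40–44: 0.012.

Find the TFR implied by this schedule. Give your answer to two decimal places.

5.45

Sum of ASFRs = 0.196 + 0.342 + 0.283 + 0.193 + 0.064 + 0.012 = 1.090
TFR = 5 × 1.090 = 5.45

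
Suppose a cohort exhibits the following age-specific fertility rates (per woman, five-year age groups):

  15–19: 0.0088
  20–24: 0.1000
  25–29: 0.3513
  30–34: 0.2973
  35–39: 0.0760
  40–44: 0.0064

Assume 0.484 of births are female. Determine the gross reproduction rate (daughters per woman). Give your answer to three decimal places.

Proportion female at birth = 0.484.
Sum of ASFRs = 0.0088 + 0.1000 + 0.3513 + 0.2973 + 0.0760 + 0.0064 = 0.8398
TFR = 5 × 0.8398 = 4.199
GRR = 0.484 × 4.199 = 2.03232

2.032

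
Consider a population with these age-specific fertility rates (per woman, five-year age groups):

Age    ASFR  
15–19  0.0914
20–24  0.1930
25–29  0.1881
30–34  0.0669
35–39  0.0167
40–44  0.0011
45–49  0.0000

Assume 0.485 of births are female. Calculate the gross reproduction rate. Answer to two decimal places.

Proportion female at birth = 0.485.
Sum of ASFRs = 0.0914 + 0.1930 + 0.1881 + 0.0669 + 0.0167 + 0.0011 + 0.0000 = 0.5572
TFR = 5 × 0.5572 = 2.786
GRR = 0.485 × 2.786 = 1.35121

1.35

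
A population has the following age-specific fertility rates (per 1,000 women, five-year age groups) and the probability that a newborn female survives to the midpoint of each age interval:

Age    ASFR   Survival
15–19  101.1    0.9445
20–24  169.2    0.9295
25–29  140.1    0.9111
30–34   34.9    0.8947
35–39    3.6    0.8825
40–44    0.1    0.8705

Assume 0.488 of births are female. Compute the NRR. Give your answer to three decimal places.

1.012

Proportion female at birth = 0.488.
Survival-weighted fertility by age (5·fₓ·Sₓ):
  15–19: 5 × 101.1/1000 × 0.9445 = 0.47744
  20–24: 5 × 169.2/1000 × 0.9295 = 0.78636
  25–29: 5 × 140.1/1000 × 0.9111 = 0.63823
  30–34: 5 × 34.9/1000 × 0.8947 = 0.15613
  35–39: 5 × 3.6/1000 × 0.8825 = 0.01589
  40–44: 5 × 0.1/1000 × 0.8705 = 0.00044
Sum = 2.07449
NRR = 0.488 × 2.07449 = 1.01235
An NRR exceeding 1 indicates intrinsic growth under these rates.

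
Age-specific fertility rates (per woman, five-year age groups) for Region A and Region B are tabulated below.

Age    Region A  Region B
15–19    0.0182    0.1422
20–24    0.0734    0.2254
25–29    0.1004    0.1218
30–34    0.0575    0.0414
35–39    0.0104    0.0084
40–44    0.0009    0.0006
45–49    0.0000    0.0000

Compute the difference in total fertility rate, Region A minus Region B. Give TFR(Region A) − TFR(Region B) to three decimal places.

Region A:
  Sum of ASFRs = 0.0182 + 0.0734 + 0.1004 + 0.0575 + 0.0104 + 0.0009 + 0.0000 = 0.2608
  TFR = 5 × 0.2608 = 1.304
Region B:
  Sum of ASFRs = 0.1422 + 0.2254 + 0.1218 + 0.0414 + 0.0084 + 0.0006 + 0.0000 = 0.5398
  TFR = 5 × 0.5398 = 2.699
Difference = 1.304 − 2.699 = -1.395

-1.395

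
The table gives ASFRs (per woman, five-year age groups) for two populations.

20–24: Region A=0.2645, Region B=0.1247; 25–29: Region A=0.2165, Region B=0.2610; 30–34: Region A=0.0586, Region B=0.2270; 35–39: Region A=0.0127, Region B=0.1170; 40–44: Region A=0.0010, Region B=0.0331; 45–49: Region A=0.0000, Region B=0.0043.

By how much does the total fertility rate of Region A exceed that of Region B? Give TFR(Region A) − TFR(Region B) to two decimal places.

-1.07

Region A:
  Sum of ASFRs = 0.2645 + 0.2165 + 0.0586 + 0.0127 + 0.0010 + 0.0000 = 0.5533
  TFR = 5 × 0.5533 = 2.7665
Region B:
  Sum of ASFRs = 0.1247 + 0.2610 + 0.2270 + 0.1170 + 0.0331 + 0.0043 = 0.7671
  TFR = 5 × 0.7671 = 3.8355
Difference = 2.7665 − 3.8355 = -1.069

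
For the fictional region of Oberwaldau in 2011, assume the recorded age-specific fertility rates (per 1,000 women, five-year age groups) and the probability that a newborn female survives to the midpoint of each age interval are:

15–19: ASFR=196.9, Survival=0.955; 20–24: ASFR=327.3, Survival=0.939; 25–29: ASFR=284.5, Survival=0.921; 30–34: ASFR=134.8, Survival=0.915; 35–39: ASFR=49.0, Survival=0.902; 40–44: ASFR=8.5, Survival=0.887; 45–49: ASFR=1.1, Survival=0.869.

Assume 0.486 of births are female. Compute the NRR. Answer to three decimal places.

Proportion female at birth = 0.486.
Survival-weighted fertility by age (5·fₓ·Sₓ):
  15–19: 5 × 196.9/1000 × 0.955 = 0.94020
  20–24: 5 × 327.3/1000 × 0.939 = 1.53667
  25–29: 5 × 284.5/1000 × 0.921 = 1.31012
  30–34: 5 × 134.8/1000 × 0.915 = 0.61671
  35–39: 5 × 49.0/1000 × 0.902 = 0.22099
  40–44: 5 × 8.5/1000 × 0.887 = 0.03770
  45–49: 5 × 1.1/1000 × 0.869 = 0.00478
Sum = 4.66717
NRR = 0.486 × 4.66717 = 2.26824
With NRR above 1 the population is above replacement fertility.

2.268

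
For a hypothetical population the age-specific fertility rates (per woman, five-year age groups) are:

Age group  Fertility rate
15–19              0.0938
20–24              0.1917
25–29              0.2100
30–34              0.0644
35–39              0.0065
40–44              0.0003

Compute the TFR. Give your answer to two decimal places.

2.83

Sum of ASFRs = 0.0938 + 0.1917 + 0.2100 + 0.0644 + 0.0065 + 0.0003 = 0.5667
TFR = 5 × 0.5667 = 2.8335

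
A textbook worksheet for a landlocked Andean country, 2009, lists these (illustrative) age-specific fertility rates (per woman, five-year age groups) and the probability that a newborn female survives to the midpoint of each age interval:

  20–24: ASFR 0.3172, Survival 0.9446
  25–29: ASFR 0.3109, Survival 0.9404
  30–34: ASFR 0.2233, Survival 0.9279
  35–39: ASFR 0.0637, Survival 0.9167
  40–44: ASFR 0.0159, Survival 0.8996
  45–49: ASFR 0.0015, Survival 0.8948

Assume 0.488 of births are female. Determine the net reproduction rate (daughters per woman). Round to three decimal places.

Proportion female at birth = 0.488.
Each age group contributes 5 × ASFR × survival:
  20–24: 5 × 0.3172 × 0.9446 = 1.49814
  25–29: 5 × 0.3109 × 0.9404 = 1.46185
  30–34: 5 × 0.2233 × 0.9279 = 1.03600
  35–39: 5 × 0.0637 × 0.9167 = 0.29197
  40–44: 5 × 0.0159 × 0.8996 = 0.07152
  45–49: 5 × 0.0015 × 0.8948 = 0.00671
Sum = 4.36619
NRR = 0.488 × 4.36619 = 2.13070

2.131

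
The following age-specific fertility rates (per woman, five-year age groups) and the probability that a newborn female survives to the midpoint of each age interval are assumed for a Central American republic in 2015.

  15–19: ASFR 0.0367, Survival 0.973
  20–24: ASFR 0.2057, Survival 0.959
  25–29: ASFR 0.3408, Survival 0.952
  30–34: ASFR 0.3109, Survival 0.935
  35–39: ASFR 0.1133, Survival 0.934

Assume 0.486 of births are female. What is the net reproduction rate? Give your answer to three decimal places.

2.318

Proportion female at birth = 0.486.
Each age group contributes 5 × ASFR × survival:
  15–19: 5 × 0.0367 × 0.973 = 0.17855
  20–24: 5 × 0.2057 × 0.959 = 0.98633
  25–29: 5 × 0.3408 × 0.952 = 1.62221
  30–34: 5 × 0.3109 × 0.935 = 1.45346
  35–39: 5 × 0.1133 × 0.934 = 0.52911
Sum = 4.76966
NRR = 0.486 × 4.76966 = 2.31805
With NRR above 1 the population is above replacement fertility.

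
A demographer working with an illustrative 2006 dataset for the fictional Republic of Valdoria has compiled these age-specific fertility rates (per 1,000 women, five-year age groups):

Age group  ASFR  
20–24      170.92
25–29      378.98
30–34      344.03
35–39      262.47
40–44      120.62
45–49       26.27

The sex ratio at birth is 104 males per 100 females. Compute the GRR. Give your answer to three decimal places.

Proportion female at birth = 100 / (100 + 104) = 0.49020.
Sum of ASFRs = 170.92 + 378.98 + 344.03 + 262.47 + 120.62 + 26.27 = 1303.29
TFR = 5 × 1303.29 / 1000 = 6.51645
GRR = 0.49020 × 6.51645 = 3.19436

3.194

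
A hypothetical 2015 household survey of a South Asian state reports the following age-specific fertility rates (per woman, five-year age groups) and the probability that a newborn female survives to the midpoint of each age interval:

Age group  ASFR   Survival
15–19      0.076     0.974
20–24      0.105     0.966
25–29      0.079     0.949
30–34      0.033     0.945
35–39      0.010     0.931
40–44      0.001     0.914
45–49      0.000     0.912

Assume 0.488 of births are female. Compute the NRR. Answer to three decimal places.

0.712

Proportion female at birth = 0.488.
Survival-weighted fertility by age (5·fₓ·Sₓ):
  15–19: 5 × 0.076 × 0.974 = 0.37012
  20–24: 5 × 0.105 × 0.966 = 0.50715
  25–29: 5 × 0.079 × 0.949 = 0.37486
  30–34: 5 × 0.033 × 0.945 = 0.15593
  35–39: 5 × 0.010 × 0.931 = 0.04655
  40–44: 5 × 0.001 × 0.914 = 0.00457
  45–49: 5 × 0.000 × 0.912 = 0.00000
Sum = 1.45918
NRR = 0.488 × 1.45918 = 0.71208
With NRR below 1 the population is below replacement fertility.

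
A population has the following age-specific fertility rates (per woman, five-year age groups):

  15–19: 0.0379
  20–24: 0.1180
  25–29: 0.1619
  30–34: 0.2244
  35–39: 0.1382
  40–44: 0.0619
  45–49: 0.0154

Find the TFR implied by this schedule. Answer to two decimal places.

Sum of ASFRs = 0.0379 + 0.1180 + 0.1619 + 0.2244 + 0.1382 + 0.0619 + 0.0154 = 0.7577
TFR = 5 × 0.7577 = 3.7885

3.79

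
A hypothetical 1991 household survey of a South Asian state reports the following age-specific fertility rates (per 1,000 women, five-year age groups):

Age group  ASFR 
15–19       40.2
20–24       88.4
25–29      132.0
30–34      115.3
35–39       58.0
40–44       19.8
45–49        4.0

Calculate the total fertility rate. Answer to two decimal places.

Sum of ASFRs = 40.2 + 88.4 + 132.0 + 115.3 + 58.0 + 19.8 + 4.0 = 457.7
TFR = 5 × 457.7 / 1000 = 2.2885

2.29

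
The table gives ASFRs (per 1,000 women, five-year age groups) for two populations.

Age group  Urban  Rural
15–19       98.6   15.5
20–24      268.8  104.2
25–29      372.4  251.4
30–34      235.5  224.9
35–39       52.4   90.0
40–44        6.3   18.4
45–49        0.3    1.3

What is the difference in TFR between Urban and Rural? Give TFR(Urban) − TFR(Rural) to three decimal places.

1.643

Urban:
  Sum of ASFRs = 98.6 + 268.8 + 372.4 + 235.5 + 52.4 + 6.3 + 0.3 = 1034.3
  TFR = 5 × 1034.3 / 1000 = 5.1715
Rural:
  Sum of ASFRs = 15.5 + 104.2 + 251.4 + 224.9 + 90.0 + 18.4 + 1.3 = 705.7
  TFR = 5 × 705.7 / 1000 = 3.5285
Difference = 5.1715 − 3.5285 = 1.643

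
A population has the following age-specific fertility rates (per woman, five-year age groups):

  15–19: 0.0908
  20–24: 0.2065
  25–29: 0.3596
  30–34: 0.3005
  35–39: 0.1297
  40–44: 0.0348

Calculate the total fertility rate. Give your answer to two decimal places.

Sum of ASFRs = 0.0908 + 0.2065 + 0.3596 + 0.3005 + 0.1297 + 0.0348 = 1.1219
TFR = 5 × 1.1219 = 5.6095

5.61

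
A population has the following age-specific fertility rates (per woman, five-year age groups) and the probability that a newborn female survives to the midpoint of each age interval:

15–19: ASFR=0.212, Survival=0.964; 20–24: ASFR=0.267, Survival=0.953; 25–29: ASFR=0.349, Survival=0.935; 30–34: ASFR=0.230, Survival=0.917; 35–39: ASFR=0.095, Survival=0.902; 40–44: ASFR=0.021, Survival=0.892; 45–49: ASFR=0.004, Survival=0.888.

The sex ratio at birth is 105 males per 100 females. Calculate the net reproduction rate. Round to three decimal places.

Proportion female at birth = 100 / (100 + 105) = 0.48780.
Per-age-group product (5 × ASFR × survival probability):
  15–19: 5 × 0.212 × 0.964 = 1.02184
  20–24: 5 × 0.267 × 0.953 = 1.27226
  25–29: 5 × 0.349 × 0.935 = 1.63158
  30–34: 5 × 0.230 × 0.917 = 1.05455
  35–39: 5 × 0.095 × 0.902 = 0.42845
  40–44: 5 × 0.021 × 0.892 = 0.09366
  45–49: 5 × 0.004 × 0.888 = 0.01776
Sum = 5.52010
NRR = 0.48780 × 5.52010 = 2.69270

2.693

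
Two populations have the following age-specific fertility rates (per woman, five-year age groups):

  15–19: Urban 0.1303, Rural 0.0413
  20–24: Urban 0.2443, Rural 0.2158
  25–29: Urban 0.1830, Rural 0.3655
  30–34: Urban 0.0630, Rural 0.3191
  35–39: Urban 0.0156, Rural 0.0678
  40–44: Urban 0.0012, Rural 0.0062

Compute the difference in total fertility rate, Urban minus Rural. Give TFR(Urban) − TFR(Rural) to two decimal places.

Urban:
  Sum of ASFRs = 0.1303 + 0.2443 + 0.1830 + 0.0630 + 0.0156 + 0.0012 = 0.6374
  TFR = 5 × 0.6374 = 3.187
Rural:
  Sum of ASFRs = 0.0413 + 0.2158 + 0.3655 + 0.3191 + 0.0678 + 0.0062 = 1.0157
  TFR = 5 × 1.0157 = 5.0785
Difference = 3.187 − 5.0785 = -1.8915

-1.89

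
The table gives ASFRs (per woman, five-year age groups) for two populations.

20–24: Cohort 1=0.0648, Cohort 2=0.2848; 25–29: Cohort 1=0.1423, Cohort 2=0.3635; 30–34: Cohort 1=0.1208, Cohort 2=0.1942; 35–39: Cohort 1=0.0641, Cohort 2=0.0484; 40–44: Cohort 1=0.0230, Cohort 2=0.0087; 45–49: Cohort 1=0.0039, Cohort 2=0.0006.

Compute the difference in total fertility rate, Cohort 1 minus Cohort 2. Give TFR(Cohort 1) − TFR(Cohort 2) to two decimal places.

-2.41

Cohort 1:
  Sum of ASFRs = 0.0648 + 0.1423 + 0.1208 + 0.0641 + 0.0230 + 0.0039 = 0.4189
  TFR = 5 × 0.4189 = 2.0945
Cohort 2:
  Sum of ASFRs = 0.2848 + 0.3635 + 0.1942 + 0.0484 + 0.0087 + 0.0006 = 0.9002
  TFR = 5 × 0.9002 = 4.501
Difference = 2.0945 − 4.501 = -2.4065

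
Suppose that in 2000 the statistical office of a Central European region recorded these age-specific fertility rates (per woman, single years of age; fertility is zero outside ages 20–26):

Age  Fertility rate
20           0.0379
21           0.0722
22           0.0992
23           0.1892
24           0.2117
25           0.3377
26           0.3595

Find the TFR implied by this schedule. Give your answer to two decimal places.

1.31

Sum of ASFRs = 0.0379 + 0.0722 + 0.0992 + 0.1892 + 0.2117 + 0.3377 + 0.3595 = 1.3074
TFR = 1.3074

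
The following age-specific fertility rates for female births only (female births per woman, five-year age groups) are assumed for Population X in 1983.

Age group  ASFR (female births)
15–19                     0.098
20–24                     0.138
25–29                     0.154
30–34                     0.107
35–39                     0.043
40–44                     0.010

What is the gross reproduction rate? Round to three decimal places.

2.750

Sum of female ASFRs = 0.098 + 0.138 + 0.154 + 0.107 + 0.043 + 0.010 = 0.550
GRR = 5 × 0.550 = 2.75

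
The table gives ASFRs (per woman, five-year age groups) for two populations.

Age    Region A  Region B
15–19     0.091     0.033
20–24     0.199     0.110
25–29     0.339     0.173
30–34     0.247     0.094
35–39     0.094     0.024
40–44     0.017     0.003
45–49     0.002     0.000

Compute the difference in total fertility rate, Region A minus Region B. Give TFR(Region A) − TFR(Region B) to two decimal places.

Region A:
  Sum of ASFRs = 0.091 + 0.199 + 0.339 + 0.247 + 0.094 + 0.017 + 0.002 = 0.989
  TFR = 5 × 0.989 = 4.945
Region B:
  Sum of ASFRs = 0.033 + 0.110 + 0.173 + 0.094 + 0.024 + 0.003 + 0.000 = 0.437
  TFR = 5 × 0.437 = 2.185
Difference = 4.945 − 2.185 = 2.76

2.76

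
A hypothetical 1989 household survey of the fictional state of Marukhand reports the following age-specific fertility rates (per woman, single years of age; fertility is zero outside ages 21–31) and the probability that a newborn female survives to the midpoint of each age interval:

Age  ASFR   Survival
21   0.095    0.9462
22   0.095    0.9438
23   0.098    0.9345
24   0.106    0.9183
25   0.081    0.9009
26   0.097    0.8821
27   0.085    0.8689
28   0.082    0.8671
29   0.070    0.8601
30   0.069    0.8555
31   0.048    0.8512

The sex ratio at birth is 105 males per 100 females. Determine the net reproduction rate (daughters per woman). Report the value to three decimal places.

0.406

Proportion female at birth = 100 / (100 + 105) = 0.48780.
Survival-weighted fertility by age (1·fₓ·Sₓ):
  21: 1 × 0.095 × 0.9462 = 0.08989
  22: 1 × 0.095 × 0.9438 = 0.08966
  23: 1 × 0.098 × 0.9345 = 0.09158
  24: 1 × 0.106 × 0.9183 = 0.09734
  25: 1 × 0.081 × 0.9009 = 0.07297
  26: 1 × 0.097 × 0.8821 = 0.08556
  27: 1 × 0.085 × 0.8689 = 0.07386
  28: 1 × 0.082 × 0.8671 = 0.07110
  29: 1 × 0.070 × 0.8601 = 0.06021
  30: 1 × 0.069 × 0.8555 = 0.05903
  31: 1 × 0.048 × 0.8512 = 0.04086
Sum = 0.83206
NRR = 0.48780 × 0.83206 = 0.40588
With NRR below 1 the population is below replacement fertility.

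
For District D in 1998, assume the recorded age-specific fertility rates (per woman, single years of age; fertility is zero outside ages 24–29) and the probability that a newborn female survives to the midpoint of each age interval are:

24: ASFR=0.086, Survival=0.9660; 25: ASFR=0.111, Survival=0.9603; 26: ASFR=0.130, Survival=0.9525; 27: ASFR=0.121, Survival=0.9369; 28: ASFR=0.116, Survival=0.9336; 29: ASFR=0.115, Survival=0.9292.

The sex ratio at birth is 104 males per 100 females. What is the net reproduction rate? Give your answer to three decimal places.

0.315

Proportion female at birth = 100 / (100 + 104) = 0.49020.
Each age group contributes 1 × ASFR × survival:
  24: 1 × 0.086 × 0.9660 = 0.08308
  25: 1 × 0.111 × 0.9603 = 0.10659
  26: 1 × 0.130 × 0.9525 = 0.12383
  27: 1 × 0.121 × 0.9369 = 0.11336
  28: 1 × 0.116 × 0.9336 = 0.10830
  29: 1 × 0.115 × 0.9292 = 0.10686
Sum = 0.64202
NRR = 0.49020 × 0.64202 = 0.31472
NRR < 1, so the cohort does not fully replace itself.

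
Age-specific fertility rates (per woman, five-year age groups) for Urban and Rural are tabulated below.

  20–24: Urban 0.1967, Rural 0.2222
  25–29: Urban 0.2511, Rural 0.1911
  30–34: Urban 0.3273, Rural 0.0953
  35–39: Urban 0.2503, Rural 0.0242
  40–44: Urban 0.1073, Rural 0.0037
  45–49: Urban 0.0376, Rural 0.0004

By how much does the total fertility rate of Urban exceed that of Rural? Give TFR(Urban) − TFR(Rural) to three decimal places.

3.167

Urban:
  Sum of ASFRs = 0.1967 + 0.2511 + 0.3273 + 0.2503 + 0.1073 + 0.0376 = 1.1703
  TFR = 5 × 1.1703 = 5.8515
Rural:
  Sum of ASFRs = 0.2222 + 0.1911 + 0.0953 + 0.0242 + 0.0037 + 0.0004 = 0.5369
  TFR = 5 × 0.5369 = 2.6845
Difference = 5.8515 − 2.6845 = 3.167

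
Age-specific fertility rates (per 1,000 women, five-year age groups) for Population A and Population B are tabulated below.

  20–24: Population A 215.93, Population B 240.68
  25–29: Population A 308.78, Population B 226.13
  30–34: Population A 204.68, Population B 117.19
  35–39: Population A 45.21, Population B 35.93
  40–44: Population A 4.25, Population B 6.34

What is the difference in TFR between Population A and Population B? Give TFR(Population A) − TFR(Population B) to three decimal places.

0.763

Population A:
  Sum of ASFRs = 215.93 + 308.78 + 204.68 + 45.21 + 4.25 = 778.85
  TFR = 5 × 778.85 / 1000 = 3.89425
Population B:
  Sum of ASFRs = 240.68 + 226.13 + 117.19 + 35.93 + 6.34 = 626.27
  TFR = 5 × 626.27 / 1000 = 3.13135
Difference = 3.89425 − 3.13135 = 0.7629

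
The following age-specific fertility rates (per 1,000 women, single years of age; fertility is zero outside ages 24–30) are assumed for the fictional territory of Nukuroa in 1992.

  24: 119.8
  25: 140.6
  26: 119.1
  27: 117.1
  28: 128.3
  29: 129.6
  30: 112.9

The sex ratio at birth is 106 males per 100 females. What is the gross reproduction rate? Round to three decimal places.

0.421

Proportion female at birth = 100 / (100 + 106) = 0.48544.
Sum of ASFRs = 119.8 + 140.6 + 119.1 + 117.1 + 128.3 + 129.6 + 112.9 = 867.4
TFR = 867.4 / 1000 = 0.8674
GRR = 0.48544 × 0.8674 = 0.42107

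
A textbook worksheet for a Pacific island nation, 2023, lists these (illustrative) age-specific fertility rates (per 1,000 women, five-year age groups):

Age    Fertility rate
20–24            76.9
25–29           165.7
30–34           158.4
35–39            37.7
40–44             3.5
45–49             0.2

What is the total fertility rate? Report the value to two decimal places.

2.21

Sum of ASFRs = 76.9 + 165.7 + 158.4 + 37.7 + 3.5 + 0.2 = 442.4
TFR = 5 × 442.4 / 1000 = 2.212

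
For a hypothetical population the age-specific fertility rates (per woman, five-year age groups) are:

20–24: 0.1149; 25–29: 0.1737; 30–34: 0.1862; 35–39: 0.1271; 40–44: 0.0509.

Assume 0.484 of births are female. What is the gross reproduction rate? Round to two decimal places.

1.58

Proportion female at birth = 0.484.
Sum of ASFRs = 0.1149 + 0.1737 + 0.1862 + 0.1271 + 0.0509 = 0.6528
TFR = 5 × 0.6528 = 3.264
GRR = 0.484 × 3.264 = 1.57978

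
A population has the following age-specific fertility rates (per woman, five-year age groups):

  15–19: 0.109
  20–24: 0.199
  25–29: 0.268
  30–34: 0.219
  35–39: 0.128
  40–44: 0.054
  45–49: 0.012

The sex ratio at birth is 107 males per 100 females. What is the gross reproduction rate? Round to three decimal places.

2.389

Proportion female at birth = 100 / (100 + 107) = 0.48309.
Sum of ASFRs = 0.109 + 0.199 + 0.268 + 0.219 + 0.128 + 0.054 + 0.012 = 0.989
TFR = 5 × 0.989 = 4.945
GRR = 0.48309 × 4.945 = 2.38888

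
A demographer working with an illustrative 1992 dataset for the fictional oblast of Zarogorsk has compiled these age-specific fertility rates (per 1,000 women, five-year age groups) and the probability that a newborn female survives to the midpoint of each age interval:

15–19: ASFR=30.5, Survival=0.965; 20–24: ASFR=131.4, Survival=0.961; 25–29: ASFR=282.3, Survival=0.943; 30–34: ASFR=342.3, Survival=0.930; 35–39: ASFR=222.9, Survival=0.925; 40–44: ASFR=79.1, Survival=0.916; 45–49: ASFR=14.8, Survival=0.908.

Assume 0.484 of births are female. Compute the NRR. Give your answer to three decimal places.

2.498

Proportion female at birth = 0.484.
Each age group contributes 5 × ASFR × survival:
  15–19: 5 × 30.5/1000 × 0.965 = 0.14716
  20–24: 5 × 131.4/1000 × 0.961 = 0.63138
  25–29: 5 × 282.3/1000 × 0.943 = 1.33104
  30–34: 5 × 342.3/1000 × 0.930 = 1.59170
  35–39: 5 × 222.9/1000 × 0.925 = 1.03091
  40–44: 5 × 79.1/1000 × 0.916 = 0.36228
  45–49: 5 × 14.8/1000 × 0.908 = 0.06719
Sum = 5.16166
NRR = 0.484 × 5.16166 = 2.49824
An NRR exceeding 1 indicates intrinsic growth under these rates.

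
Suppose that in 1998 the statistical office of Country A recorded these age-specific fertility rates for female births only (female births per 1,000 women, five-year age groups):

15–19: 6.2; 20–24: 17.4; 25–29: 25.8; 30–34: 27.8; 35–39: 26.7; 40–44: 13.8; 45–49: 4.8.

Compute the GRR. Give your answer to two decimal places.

Sum of female ASFRs = 6.2 + 17.4 + 25.8 + 27.8 + 26.7 + 13.8 + 4.8 = 122.5
GRR = 5 × 122.5 / 1000 = 0.6125

0.61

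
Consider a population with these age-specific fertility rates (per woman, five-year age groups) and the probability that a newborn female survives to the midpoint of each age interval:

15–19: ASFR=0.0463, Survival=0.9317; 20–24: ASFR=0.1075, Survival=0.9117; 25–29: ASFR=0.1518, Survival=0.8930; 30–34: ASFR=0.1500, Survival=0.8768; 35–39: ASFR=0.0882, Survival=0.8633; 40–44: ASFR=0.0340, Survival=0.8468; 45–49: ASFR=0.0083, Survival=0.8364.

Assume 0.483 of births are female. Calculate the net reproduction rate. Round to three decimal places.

1.256

Proportion female at birth = 0.483.
Per-age-group product (5 × ASFR × survival probability):
  15–19: 5 × 0.0463 × 0.9317 = 0.21569
  20–24: 5 × 0.1075 × 0.9117 = 0.49004
  25–29: 5 × 0.1518 × 0.8930 = 0.67779
  30–34: 5 × 0.1500 × 0.8768 = 0.65760
  35–39: 5 × 0.0882 × 0.8633 = 0.38072
  40–44: 5 × 0.0340 × 0.8468 = 0.14396
  45–49: 5 × 0.0083 × 0.8364 = 0.03471
Sum = 2.60051
NRR = 0.483 × 2.60051 = 1.25605
With NRR above 1 the population is above replacement fertility.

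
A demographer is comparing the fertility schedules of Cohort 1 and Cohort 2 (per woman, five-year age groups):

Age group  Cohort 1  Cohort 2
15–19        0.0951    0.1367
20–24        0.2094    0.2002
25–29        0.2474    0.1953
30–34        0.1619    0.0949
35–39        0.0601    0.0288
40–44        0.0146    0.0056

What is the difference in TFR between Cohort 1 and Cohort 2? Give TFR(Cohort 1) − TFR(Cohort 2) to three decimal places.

Cohort 1:
  Sum of ASFRs = 0.0951 + 0.2094 + 0.2474 + 0.1619 + 0.0601 + 0.0146 = 0.7885
  TFR = 5 × 0.7885 = 3.9425
Cohort 2:
  Sum of ASFRs = 0.1367 + 0.2002 + 0.1953 + 0.0949 + 0.0288 + 0.0056 = 0.6615
  TFR = 5 × 0.6615 = 3.3075
Difference = 3.9425 − 3.3075 = 0.635

0.635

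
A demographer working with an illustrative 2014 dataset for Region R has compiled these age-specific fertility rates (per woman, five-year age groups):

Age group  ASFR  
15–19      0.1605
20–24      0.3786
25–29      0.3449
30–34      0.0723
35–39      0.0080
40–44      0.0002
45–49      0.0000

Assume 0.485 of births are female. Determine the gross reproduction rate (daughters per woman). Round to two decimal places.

2.34

Proportion female at birth = 0.485.
Sum of ASFRs = 0.1605 + 0.3786 + 0.3449 + 0.0723 + 0.0080 + 0.0002 + 0.0000 = 0.9645
TFR = 5 × 0.9645 = 4.8225
GRR = 0.485 × 4.8225 = 2.33891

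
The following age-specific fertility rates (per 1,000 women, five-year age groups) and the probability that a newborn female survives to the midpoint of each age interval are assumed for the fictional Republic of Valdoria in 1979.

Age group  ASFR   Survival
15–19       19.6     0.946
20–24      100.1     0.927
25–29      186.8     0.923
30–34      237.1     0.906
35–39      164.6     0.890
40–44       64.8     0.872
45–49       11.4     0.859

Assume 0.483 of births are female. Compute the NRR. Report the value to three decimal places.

1.718

Proportion female at birth = 0.483.
Survival-weighted fertility by age (5·fₓ·Sₓ):
  15–19: 5 × 19.6/1000 × 0.946 = 0.09271
  20–24: 5 × 100.1/1000 × 0.927 = 0.46396
  25–29: 5 × 186.8/1000 × 0.923 = 0.86208
  30–34: 5 × 237.1/1000 × 0.906 = 1.07406
  35–39: 5 × 164.6/1000 × 0.890 = 0.73247
  40–44: 5 × 64.8/1000 × 0.872 = 0.28253
  45–49: 5 × 11.4/1000 × 0.859 = 0.04896
Sum = 3.55677
NRR = 0.483 × 3.55677 = 1.71792
NRR > 1, so each generation more than replaces itself.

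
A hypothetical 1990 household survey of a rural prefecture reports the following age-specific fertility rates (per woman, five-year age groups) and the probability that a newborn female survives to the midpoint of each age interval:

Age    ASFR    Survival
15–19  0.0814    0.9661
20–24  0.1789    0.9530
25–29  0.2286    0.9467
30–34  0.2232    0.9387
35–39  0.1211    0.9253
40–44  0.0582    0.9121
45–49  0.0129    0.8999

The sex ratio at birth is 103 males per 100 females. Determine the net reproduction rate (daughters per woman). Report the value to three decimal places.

2.098

Proportion female at birth = 100 / (100 + 103) = 0.49261.
Per-age-group product (5 × ASFR × survival probability):
  15–19: 5 × 0.0814 × 0.9661 = 0.39320
  20–24: 5 × 0.1789 × 0.9530 = 0.85246
  25–29: 5 × 0.2286 × 0.9467 = 1.08208
  30–34: 5 × 0.2232 × 0.9387 = 1.04759
  35–39: 5 × 0.1211 × 0.9253 = 0.56027
  40–44: 5 × 0.0582 × 0.9121 = 0.26542
  45–49: 5 × 0.0129 × 0.8999 = 0.05804
Sum = 4.25906
NRR = 0.49261 × 4.25906 = 2.09806
With NRR above 1 the population is above replacement fertility.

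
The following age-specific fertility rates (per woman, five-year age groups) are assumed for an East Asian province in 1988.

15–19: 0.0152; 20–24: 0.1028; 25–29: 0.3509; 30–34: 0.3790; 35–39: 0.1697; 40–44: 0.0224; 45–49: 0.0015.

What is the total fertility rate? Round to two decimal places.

Sum of ASFRs = 0.0152 + 0.1028 + 0.3509 + 0.3790 + 0.1697 + 0.0224 + 0.0015 = 1.0415
TFR = 5 × 1.0415 = 5.2075

5.21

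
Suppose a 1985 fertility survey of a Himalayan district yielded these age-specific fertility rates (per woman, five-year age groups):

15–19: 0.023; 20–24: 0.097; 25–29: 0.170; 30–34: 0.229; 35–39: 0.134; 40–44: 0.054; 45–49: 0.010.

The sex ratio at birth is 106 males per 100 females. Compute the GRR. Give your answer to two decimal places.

1.74

Proportion female at birth = 100 / (100 + 106) = 0.48544.
Sum of ASFRs = 0.023 + 0.097 + 0.170 + 0.229 + 0.134 + 0.054 + 0.010 = 0.717
TFR = 5 × 0.717 = 3.585
GRR = 0.48544 × 3.585 = 1.74030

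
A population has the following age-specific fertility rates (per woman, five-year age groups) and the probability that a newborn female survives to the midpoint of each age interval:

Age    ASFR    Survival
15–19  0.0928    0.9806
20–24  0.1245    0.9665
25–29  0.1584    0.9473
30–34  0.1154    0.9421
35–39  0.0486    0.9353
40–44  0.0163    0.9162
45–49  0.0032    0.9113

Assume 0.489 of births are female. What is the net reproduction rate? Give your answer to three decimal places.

1.304

Proportion female at birth = 0.489.
Survival-weighted fertility by age (5·fₓ·Sₓ):
  15–19: 5 × 0.0928 × 0.9806 = 0.45500
  20–24: 5 × 0.1245 × 0.9665 = 0.60165
  25–29: 5 × 0.1584 × 0.9473 = 0.75026
  30–34: 5 × 0.1154 × 0.9421 = 0.54359
  35–39: 5 × 0.0486 × 0.9353 = 0.22728
  40–44: 5 × 0.0163 × 0.9162 = 0.07467
  45–49: 5 × 0.0032 × 0.9113 = 0.01458
Sum = 2.66703
NRR = 0.489 × 2.66703 = 1.30418
An NRR exceeding 1 indicates intrinsic growth under these rates.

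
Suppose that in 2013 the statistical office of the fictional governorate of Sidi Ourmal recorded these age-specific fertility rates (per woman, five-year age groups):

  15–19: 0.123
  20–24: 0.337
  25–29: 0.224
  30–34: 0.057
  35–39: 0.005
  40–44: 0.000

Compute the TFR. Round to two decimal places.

Sum of ASFRs = 0.123 + 0.337 + 0.224 + 0.057 + 0.005 + 0.000 = 0.746
TFR = 5 × 0.746 = 3.73

3.73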